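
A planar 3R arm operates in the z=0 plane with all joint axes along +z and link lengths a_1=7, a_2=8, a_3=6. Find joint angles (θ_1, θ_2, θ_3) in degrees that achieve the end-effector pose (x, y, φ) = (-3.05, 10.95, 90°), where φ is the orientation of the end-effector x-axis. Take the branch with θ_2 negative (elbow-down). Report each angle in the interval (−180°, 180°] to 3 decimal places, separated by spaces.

wrist centre = target − a_3·(cos φ, sin φ) = (-3.0500, 4.9500)
cos θ_2 = (33.8050−7²−8²)/(2·7·8) = -0.7071; θ_2 = -134.9993° (elbow-down)
β = atan2(4.9500,-3.0500) = 121.6398°; ψ = atan2(-5.6569,1.3432) = -76.6427°
θ_1 = β − ψ = 198.2825°
θ_3 = φ − θ_1 − θ_2 = 26.7168° (wrapped to (-180°,180°])

-161.718 -134.999 26.717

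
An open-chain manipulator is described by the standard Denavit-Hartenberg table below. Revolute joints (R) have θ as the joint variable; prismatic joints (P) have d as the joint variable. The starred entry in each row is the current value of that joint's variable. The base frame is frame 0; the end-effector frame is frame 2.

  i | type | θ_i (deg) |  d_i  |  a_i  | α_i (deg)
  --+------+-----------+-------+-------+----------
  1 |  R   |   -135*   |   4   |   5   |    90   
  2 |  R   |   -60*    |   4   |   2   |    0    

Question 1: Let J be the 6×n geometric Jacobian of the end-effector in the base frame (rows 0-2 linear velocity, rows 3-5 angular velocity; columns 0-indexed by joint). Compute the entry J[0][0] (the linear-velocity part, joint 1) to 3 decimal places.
axis z_0 = ẑ; lever o_n−o_0 = (-7.0711,-1.4142,2.2679)
cross product → J_v[:, 0] = (1.4142,-7.0711,0.0000)
J_ω[:, 0] = z_0
entry J[0][0] = 1.4142

1.414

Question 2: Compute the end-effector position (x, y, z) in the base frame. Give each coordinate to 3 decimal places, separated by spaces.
-7.071 -1.414 2.268

after link 1: o_1 = (-3.5355, -3.5355, 4.0000)
after link 2: o_2 = (-7.0711, -1.4142, 2.2679)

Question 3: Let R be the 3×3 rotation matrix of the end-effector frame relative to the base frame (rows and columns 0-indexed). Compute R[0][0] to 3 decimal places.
End-effector x-axis (col 0 of R) = (-0.3536,-0.3536,-0.8660)
R[0][0] = -0.3536

-0.354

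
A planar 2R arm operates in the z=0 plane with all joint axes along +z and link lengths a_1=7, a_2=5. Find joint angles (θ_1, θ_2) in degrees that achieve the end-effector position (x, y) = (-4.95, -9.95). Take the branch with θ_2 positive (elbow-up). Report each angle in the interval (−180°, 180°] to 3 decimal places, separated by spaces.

cos θ_2 = (123.5050−7²−5²)/(2·7·5) = 0.7072; θ_2 = 44.9913° (elbow-up)
β = atan2(-9.9500,-4.9500) = -116.4498°; ψ = atan2(3.5350,10.5361) = 18.5473°
θ_1 = β − ψ = -134.9971°

-134.997 44.991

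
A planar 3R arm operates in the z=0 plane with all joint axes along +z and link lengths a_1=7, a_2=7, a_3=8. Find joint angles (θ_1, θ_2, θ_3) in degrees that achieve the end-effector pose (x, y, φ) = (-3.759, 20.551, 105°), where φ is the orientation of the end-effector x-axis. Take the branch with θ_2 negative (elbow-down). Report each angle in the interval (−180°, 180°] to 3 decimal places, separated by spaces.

120.001 -45.001 30.000

wrist centre = target − a_3·(cos φ, sin φ) = (-1.6884, 12.8236)
cos θ_2 = (167.2954−7²−7²)/(2·7·7) = 0.7071; θ_2 = -45.0009° (elbow-down)
β = atan2(12.8236,-1.6884) = 97.5008°; ψ = atan2(-4.9498,11.9497) = -22.5004°
θ_1 = β − ψ = 120.0013°
θ_3 = φ − θ_1 − θ_2 = 29.9996° (wrapped to (-180°,180°])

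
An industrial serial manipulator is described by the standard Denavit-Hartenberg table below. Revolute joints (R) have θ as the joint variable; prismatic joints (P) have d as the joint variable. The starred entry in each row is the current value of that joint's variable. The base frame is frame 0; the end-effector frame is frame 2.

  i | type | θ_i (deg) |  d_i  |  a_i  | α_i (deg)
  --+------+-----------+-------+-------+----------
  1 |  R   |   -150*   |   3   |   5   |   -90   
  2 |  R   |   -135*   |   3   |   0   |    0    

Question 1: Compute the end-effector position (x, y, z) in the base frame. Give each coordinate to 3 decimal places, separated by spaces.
after link 1: o_1 = (-4.3301, -2.5000, 3.0000)
after link 2: o_2 = (-2.8301, -5.0981, 3.0000)

-2.830 -5.098 3.000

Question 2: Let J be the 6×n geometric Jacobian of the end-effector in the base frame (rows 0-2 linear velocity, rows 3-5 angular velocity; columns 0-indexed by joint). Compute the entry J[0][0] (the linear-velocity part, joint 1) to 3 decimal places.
axis z_0 = ẑ; lever o_n−o_0 = (-2.8301,-5.0981,3.0000)
cross product → J_v[:, 0] = (5.0981,-2.8301,0.0000)
J_ω[:, 0] = z_0
entry J[0][0] = 5.0981

5.098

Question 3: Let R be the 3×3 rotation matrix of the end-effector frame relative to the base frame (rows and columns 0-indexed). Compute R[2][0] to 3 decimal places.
0.707

End-effector x-axis (col 0 of R) = (0.6124,0.3536,0.7071)
R[2][0] = 0.7071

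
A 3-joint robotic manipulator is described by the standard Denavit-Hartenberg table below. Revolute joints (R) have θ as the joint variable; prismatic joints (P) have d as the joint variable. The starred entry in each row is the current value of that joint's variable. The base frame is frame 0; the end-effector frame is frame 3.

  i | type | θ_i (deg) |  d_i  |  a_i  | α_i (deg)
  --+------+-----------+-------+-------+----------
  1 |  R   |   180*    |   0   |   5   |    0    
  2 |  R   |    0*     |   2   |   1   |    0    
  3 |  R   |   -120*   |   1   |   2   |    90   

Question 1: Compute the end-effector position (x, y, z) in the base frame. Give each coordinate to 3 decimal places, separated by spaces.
-5.000 1.732 3.000

after link 1: o_1 = (-5.0000, 0.0000, 0.0000)
after link 2: o_2 = (-6.0000, 0.0000, 2.0000)
after link 3: o_3 = (-5.0000, 1.7321, 3.0000)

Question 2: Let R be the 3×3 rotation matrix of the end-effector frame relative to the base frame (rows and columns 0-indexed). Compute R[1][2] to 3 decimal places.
End-effector z-axis (col 2 of R) = (0.8660,-0.5000,0.0000)
R[1][2] = -0.5000

-0.500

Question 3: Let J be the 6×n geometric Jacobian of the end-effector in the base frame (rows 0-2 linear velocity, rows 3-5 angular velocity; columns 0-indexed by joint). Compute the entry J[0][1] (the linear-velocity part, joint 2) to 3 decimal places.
axis z_1 = (0.0000,0.0000,1.0000); lever o_n−o_1 = (0.0000,1.7321,3.0000)
cross product → J_v[:, 1] = (-1.7321,0.0000,0.0000)
J_ω[:, 1] = z_1
entry J[0][1] = -1.7321

-1.732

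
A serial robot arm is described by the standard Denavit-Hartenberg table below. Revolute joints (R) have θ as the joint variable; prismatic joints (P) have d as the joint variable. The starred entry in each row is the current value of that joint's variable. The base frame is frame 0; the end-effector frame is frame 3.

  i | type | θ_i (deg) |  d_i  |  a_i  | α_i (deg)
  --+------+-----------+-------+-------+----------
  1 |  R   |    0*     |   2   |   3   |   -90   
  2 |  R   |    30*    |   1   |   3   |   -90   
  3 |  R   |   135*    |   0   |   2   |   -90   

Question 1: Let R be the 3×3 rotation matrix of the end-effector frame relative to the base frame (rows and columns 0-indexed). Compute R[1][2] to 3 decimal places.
End-effector z-axis (col 2 of R) = (-0.6124,0.7071,0.3536)
R[1][2] = 0.7071

0.707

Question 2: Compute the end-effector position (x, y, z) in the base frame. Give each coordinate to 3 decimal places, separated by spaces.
4.373 -0.414 1.207

after link 1: o_1 = (3.0000, 0.0000, 2.0000)
after link 2: o_2 = (5.5981, 1.0000, 0.5000)
after link 3: o_3 = (4.3733, -0.4142, 1.2071)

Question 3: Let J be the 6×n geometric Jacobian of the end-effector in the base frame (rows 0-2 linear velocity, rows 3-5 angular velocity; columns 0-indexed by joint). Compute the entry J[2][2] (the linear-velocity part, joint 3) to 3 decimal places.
0.707

axis z_2 = (-0.5000,0.0000,-0.8660); lever o_n−o_2 = (-1.2247,-1.4142,0.7071)
cross product → J_v[:, 2] = (-1.2247,1.4142,0.7071)
J_ω[:, 2] = z_2
entry J[2][2] = 0.7071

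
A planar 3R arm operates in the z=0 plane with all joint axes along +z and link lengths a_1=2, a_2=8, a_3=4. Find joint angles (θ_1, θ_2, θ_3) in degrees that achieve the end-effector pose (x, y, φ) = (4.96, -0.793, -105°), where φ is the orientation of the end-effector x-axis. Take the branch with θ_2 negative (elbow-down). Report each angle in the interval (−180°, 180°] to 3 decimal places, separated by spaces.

150.002 -135.000 -120.001

wrist centre = target − a_3·(cos φ, sin φ) = (5.9953, 3.0707)
cos θ_2 = (45.3726−2²−8²)/(2·2·8) = -0.7071; θ_2 = -135.0001° (elbow-down)
β = atan2(3.0707,5.9953) = 27.1209°; ψ = atan2(-5.6568,-3.6569) = -122.8806°
θ_1 = β − ψ = 150.0015°
θ_3 = φ − θ_1 − θ_2 = -120.0015° (wrapped to (-180°,180°])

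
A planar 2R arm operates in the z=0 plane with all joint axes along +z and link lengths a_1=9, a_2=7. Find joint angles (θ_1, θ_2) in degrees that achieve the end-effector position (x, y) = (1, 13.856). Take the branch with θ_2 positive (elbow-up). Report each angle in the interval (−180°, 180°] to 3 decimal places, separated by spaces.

59.997 60.006

cos θ_2 = (192.9887−9²−7²)/(2·9·7) = 0.4999; θ_2 = 60.0059° (elbow-up)
β = atan2(13.8560,1.0000) = 85.8721°; ψ = atan2(6.0625,12.4994) = 25.8747°
θ_1 = β − ψ = 59.9974°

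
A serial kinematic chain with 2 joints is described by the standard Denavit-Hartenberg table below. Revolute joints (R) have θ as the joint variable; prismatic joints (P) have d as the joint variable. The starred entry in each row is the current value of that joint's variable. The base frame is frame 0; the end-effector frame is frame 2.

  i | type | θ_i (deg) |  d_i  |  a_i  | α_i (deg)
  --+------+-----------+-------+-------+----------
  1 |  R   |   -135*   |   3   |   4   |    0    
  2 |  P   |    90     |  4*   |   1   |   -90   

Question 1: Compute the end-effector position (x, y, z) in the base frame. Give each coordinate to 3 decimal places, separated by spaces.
after link 1: o_1 = (-2.8284, -2.8284, 3.0000)
after link 2: o_2 = (-2.1213, -3.5355, 7.0000)

-2.121 -3.536 7.000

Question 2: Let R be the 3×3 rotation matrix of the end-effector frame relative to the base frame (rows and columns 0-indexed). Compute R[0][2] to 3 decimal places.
End-effector z-axis (col 2 of R) = (0.7071,0.7071,0.0000)
R[0][2] = 0.7071

0.707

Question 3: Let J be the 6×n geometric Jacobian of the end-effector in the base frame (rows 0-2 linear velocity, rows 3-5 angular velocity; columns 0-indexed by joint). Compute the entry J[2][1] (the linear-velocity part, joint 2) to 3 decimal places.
1.000

prismatic axis z_1 = (0.0000,0.0000,1.0000)
J_v[:, 1] = z_1; J_ω[:, 1] = (0,0,0)
entry J[2][1] = 1.0000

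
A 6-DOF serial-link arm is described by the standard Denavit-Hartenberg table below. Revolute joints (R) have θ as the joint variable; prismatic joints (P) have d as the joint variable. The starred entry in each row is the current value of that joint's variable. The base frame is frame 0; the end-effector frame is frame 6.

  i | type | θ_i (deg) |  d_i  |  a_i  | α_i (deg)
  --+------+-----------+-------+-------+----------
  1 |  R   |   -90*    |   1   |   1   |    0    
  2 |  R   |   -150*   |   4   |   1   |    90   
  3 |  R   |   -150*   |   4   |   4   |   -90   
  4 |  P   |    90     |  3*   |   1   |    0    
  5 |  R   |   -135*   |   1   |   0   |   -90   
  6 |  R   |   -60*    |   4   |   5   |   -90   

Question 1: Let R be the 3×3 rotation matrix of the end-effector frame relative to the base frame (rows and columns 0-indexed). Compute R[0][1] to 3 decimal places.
0.306

End-effector y-axis (col 1 of R) = (0.3062,0.8839,0.3536)
R[0][1] = 0.3062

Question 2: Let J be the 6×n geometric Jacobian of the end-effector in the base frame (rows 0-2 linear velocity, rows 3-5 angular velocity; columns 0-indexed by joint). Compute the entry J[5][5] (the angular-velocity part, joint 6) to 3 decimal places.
axis z_5 = (-0.3062,-0.8839,-0.3536); lever o_n−o_5 = (-0.0109,-2.1025,-6.0481)
cross product → J_v[:, 5] = (4.6025,-1.8480,0.6341)
J_ω[:, 5] = z_5
entry J[5][5] = -0.3536

-0.354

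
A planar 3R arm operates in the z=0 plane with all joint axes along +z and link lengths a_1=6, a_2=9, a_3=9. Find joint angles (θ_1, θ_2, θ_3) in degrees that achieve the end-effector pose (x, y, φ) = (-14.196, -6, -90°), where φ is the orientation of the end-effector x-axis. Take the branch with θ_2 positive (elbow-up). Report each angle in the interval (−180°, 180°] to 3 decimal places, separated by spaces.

149.997 30.005 89.998

wrist centre = target − a_3·(cos φ, sin φ) = (-14.1960, 3.0000)
cos θ_2 = (210.5264−6²−9²)/(2·6·9) = 0.8660; θ_2 = 30.0046° (elbow-up)
β = atan2(3.0000,-14.1960) = 168.0674°; ψ = atan2(4.5006,13.7939) = 18.0703°
θ_1 = β − ψ = 149.9971°
θ_3 = φ − θ_1 − θ_2 = 89.9983° (wrapped to (-180°,180°])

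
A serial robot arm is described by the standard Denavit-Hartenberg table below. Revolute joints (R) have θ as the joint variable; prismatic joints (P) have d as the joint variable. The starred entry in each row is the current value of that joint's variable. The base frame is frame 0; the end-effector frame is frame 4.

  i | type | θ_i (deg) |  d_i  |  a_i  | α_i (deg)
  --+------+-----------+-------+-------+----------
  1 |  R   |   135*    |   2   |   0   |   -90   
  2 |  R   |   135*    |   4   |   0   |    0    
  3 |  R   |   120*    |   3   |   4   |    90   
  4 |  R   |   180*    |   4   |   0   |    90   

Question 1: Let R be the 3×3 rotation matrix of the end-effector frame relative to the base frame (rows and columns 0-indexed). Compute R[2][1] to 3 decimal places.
End-effector y-axis (col 1 of R) = (0.6830,-0.6830,-0.2588)
R[2][1] = -0.2588

-0.259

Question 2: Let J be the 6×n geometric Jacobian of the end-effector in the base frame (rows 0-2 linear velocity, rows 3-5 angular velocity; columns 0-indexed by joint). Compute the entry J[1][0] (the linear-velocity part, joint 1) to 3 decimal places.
axis z_0 = ẑ; lever o_n−o_0 = (-1.4856,-8.4138,4.8284)
cross product → J_v[:, 0] = (8.4138,-1.4856,0.0000)
J_ω[:, 0] = z_0
entry J[1][0] = -1.4856

-1.486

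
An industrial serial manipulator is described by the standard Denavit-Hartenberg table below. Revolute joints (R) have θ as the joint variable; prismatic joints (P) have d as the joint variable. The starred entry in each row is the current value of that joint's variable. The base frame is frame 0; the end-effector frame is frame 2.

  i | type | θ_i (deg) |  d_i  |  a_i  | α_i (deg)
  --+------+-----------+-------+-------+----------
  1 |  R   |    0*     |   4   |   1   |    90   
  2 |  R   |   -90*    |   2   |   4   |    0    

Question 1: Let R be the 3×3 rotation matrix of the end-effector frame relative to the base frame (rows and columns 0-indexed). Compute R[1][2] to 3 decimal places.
End-effector z-axis (col 2 of R) = (0.0000,-1.0000,0.0000)
R[1][2] = -1.0000

-1.000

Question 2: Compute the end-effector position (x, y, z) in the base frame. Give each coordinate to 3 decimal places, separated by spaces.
1.000 -2.000 0.000

after link 1: o_1 = (1.0000, 0.0000, 4.0000)
after link 2: o_2 = (1.0000, -2.0000, 0.0000)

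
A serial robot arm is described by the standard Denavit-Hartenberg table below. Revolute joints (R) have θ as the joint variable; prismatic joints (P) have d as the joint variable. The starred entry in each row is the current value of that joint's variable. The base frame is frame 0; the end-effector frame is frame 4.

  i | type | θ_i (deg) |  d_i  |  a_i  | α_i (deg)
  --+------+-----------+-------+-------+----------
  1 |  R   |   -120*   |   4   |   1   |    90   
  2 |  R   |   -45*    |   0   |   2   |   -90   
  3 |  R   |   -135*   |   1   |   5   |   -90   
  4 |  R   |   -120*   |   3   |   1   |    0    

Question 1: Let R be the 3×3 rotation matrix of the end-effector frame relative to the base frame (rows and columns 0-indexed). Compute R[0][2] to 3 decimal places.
-0.862

End-effector z-axis (col 2 of R) = (-0.8624,-0.0795,-0.5000)
R[0][2] = -0.8624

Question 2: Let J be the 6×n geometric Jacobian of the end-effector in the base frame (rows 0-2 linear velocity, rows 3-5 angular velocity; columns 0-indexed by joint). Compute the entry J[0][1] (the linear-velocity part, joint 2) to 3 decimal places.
0.328

axis z_1 = (-0.8660,0.5000,0.0000); lever o_n−o_1 = (-5.5846,0.9337,0.6553)
cross product → J_v[:, 1] = (0.3276,0.5675,1.9837)
J_ω[:, 1] = z_1
entry J[0][1] = 0.3276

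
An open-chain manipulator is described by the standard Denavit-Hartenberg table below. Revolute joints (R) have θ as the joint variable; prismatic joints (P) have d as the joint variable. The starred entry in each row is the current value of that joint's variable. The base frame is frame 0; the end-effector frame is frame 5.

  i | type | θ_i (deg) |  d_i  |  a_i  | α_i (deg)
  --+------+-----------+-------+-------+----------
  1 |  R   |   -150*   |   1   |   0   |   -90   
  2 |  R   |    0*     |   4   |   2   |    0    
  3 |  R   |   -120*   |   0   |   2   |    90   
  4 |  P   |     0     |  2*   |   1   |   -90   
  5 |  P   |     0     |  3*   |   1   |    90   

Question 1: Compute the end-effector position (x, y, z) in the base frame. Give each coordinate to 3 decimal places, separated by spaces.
after link 1: o_1 = (0.0000, 0.0000, 1.0000)
after link 2: o_2 = (0.2679, -4.4641, 1.0000)
after link 3: o_3 = (1.1340, -3.9641, 2.7321)
after link 4: o_4 = (3.0670, -2.8481, 2.5981)
after link 5: o_5 = (5.0000, -5.1962, 3.4641)

5.000 -5.196 3.464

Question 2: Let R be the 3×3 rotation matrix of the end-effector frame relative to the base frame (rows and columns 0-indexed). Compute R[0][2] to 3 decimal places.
End-effector z-axis (col 2 of R) = (0.7500,0.4330,-0.5000)
R[0][2] = 0.7500

0.750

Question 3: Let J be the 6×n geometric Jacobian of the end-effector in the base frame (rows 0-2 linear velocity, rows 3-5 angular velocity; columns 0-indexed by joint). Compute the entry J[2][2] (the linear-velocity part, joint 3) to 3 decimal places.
3.732

axis z_2 = (0.5000,-0.8660,0.0000); lever o_n−o_2 = (4.7321,-0.7321,2.4641)
cross product → J_v[:, 2] = (-2.1340,-1.2321,3.7321)
J_ω[:, 2] = z_2
entry J[2][2] = 3.7321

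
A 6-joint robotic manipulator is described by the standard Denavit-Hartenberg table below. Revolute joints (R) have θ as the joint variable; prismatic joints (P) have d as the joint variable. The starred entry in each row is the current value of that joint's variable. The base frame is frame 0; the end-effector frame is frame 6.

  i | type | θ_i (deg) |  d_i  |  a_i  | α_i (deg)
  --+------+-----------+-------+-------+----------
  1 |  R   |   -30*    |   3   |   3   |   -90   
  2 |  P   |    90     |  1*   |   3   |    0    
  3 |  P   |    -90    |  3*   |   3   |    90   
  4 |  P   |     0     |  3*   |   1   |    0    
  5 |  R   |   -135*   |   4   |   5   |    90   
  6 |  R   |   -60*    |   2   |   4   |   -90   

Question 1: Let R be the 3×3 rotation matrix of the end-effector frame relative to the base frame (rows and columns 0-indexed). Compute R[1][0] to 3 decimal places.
End-effector x-axis (col 0 of R) = (-0.4830,-0.1294,-0.8660)
R[1][0] = -0.1294

-0.129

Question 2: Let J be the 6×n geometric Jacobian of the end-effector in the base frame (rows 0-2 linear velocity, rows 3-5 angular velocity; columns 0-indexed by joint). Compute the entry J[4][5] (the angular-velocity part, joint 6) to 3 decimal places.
axis z_5 = (-0.2588,0.9659,0.0000); lever o_n−o_5 = (-2.4495,1.4142,-3.4641)
cross product → J_v[:, 5] = (-3.3461,-0.8966,2.0000)
J_ω[:, 5] = z_5
entry J[4][5] = 0.9659

0.966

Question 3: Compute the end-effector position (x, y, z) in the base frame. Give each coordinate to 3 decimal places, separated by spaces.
0.783 0.084 3.536

after link 1: o_1 = (2.5981, -1.5000, 3.0000)
after link 2: o_2 = (3.0981, -0.6340, 0.0000)
after link 3: o_3 = (7.1962, 0.4641, 0.0000)
after link 4: o_4 = (8.0622, -0.0359, 3.0000)
after link 5: o_5 = (3.2325, -1.3300, 7.0000)
after link 6: o_6 = (0.7831, 0.0842, 3.5359)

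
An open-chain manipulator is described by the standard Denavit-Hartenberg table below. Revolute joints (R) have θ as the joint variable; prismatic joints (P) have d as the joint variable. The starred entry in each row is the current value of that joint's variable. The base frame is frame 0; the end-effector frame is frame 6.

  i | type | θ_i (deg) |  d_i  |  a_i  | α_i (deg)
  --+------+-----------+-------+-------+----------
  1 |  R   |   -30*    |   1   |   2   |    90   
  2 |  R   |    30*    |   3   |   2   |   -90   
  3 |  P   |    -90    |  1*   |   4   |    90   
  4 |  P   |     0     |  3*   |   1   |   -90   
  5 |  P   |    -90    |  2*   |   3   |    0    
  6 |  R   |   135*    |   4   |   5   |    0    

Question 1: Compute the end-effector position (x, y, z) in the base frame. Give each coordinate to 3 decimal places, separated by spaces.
-7.415 -9.039 6.830

after link 1: o_1 = (1.7321, -1.0000, 1.0000)
after link 2: o_2 = (1.7321, -4.4641, 2.0000)
after link 3: o_3 = (-0.7010, -7.6782, 2.8660)
after link 4: o_4 = (-3.4510, -7.2452, 1.3660)
after link 5: o_5 = (-6.5670, -5.4462, 1.5981)
after link 6: o_6 = (-7.4152, -9.0389, 6.8299)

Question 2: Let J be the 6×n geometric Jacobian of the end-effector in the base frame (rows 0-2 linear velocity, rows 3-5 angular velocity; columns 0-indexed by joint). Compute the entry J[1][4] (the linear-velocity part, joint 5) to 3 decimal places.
prismatic axis z_4 = (-0.4330,0.2500,0.8660)
J_v[:, 4] = z_4; J_ω[:, 4] = (0,0,0)
entry J[1][4] = 0.2500

0.250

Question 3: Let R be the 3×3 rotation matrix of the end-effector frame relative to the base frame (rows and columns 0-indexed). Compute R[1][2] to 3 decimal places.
End-effector z-axis (col 2 of R) = (-0.4330,0.2500,0.8660)
R[1][2] = 0.2500

0.250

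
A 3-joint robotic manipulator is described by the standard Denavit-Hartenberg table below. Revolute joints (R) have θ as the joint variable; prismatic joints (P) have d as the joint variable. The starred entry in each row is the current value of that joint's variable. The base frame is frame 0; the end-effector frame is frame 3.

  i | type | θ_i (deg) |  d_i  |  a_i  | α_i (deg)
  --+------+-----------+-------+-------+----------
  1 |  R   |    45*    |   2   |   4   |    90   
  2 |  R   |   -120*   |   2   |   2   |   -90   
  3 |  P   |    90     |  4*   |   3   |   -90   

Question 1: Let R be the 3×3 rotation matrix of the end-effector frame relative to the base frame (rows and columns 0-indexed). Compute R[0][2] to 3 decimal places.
End-effector z-axis (col 2 of R) = (0.3536,0.3536,0.8660)
R[0][2] = 0.3536

0.354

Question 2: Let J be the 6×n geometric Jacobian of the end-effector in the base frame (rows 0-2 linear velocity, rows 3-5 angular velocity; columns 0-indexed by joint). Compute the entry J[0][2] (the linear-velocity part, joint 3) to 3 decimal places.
prismatic axis z_2 = (0.6124,0.6124,-0.5000)
J_v[:, 2] = z_2; J_ω[:, 2] = (0,0,0)
entry J[0][2] = 0.6124

0.612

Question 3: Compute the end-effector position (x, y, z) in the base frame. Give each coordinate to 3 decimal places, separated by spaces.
3.864 5.278 -1.732

after link 1: o_1 = (2.8284, 2.8284, 2.0000)
after link 2: o_2 = (3.5355, 0.7071, 0.2679)
after link 3: o_3 = (3.8637, 5.2779, -1.7321)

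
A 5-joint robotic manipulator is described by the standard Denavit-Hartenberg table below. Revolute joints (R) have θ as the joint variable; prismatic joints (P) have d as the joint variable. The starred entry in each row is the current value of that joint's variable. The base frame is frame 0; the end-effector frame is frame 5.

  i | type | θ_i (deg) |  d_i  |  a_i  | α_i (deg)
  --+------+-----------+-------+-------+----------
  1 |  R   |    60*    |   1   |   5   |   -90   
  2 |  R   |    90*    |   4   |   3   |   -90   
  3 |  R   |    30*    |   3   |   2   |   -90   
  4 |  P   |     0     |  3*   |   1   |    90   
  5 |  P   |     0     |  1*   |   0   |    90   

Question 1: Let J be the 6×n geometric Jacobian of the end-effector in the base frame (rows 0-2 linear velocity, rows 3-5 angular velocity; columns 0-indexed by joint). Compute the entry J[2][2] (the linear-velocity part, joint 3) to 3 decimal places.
axis z_2 = (-0.5000,-0.8660,-0.0000); lever o_n−o_2 = (1.5490,-5.5131,-1.0981)
cross product → J_v[:, 2] = (0.9510,-0.5490,4.0981)
J_ω[:, 2] = z_2
entry J[2][2] = 4.0981

4.098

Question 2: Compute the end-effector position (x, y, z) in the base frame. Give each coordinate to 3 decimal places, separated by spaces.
after link 1: o_1 = (2.5000, 4.3301, 1.0000)
after link 2: o_2 = (-0.9641, 6.3301, -2.0000)
after link 3: o_3 = (-1.5981, 3.2321, -3.7321)
after link 4: o_4 = (1.0849, 1.6830, -3.0981)
after link 5: o_5 = (0.5849, 0.8170, -3.0981)

0.585 0.817 -3.098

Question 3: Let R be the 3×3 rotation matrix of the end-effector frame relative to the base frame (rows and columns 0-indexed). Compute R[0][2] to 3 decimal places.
-0.750

End-effector z-axis (col 2 of R) = (-0.7500,0.4330,-0.5000)
R[0][2] = -0.7500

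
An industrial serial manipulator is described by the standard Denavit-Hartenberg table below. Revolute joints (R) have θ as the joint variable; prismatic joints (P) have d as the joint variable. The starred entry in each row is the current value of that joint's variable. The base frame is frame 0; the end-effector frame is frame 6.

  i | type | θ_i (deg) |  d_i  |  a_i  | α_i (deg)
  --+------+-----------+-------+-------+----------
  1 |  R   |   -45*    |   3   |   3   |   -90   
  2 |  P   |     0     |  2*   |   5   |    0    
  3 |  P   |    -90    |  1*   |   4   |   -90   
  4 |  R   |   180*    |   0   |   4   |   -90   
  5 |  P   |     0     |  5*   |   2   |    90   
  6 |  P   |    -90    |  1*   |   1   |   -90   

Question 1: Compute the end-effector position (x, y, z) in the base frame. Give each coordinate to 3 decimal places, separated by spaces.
after link 1: o_1 = (2.1213, -2.1213, 3.0000)
after link 2: o_2 = (7.0711, -4.2426, 3.0000)
after link 3: o_3 = (7.7782, -3.5355, 7.0000)
after link 4: o_4 = (7.7782, -3.5355, 3.0000)
after link 5: o_5 = (11.3137, -0.0000, 1.0000)
after link 6: o_6 = (11.3137, -1.4142, 1.0000)

11.314 -1.414 1.000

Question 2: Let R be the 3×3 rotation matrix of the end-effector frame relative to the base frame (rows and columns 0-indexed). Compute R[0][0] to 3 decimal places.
-0.707

End-effector x-axis (col 0 of R) = (-0.7071,-0.7071,0.0000)
R[0][0] = -0.7071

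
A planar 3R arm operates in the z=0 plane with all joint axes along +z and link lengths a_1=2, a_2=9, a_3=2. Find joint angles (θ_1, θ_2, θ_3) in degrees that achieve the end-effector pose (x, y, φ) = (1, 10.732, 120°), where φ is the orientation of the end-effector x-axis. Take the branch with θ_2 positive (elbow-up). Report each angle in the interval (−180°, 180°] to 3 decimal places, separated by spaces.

-0.001 90.001 30.000

wrist centre = target − a_3·(cos φ, sin φ) = (2.0000, 8.9999)
cos θ_2 = (84.9991−2²−9²)/(2·2·9) = -0.0000; θ_2 = 90.0015° (elbow-up)
β = atan2(8.9999,2.0000) = 77.4711°; ψ = atan2(9.0000,1.9998) = 77.4726°
θ_1 = β − ψ = -0.0015°
θ_3 = φ − θ_1 − θ_2 = 30.0000° (wrapped to (-180°,180°])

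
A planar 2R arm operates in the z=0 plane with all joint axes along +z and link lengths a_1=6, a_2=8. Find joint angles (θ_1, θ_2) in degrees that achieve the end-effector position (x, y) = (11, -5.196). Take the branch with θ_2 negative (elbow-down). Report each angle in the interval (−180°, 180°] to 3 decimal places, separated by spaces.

9.431 -60.001

cos θ_2 = (147.9984−6²−8²)/(2·6·8) = 0.5000; θ_2 = -60.0011° (elbow-down)
β = atan2(-5.1960,11.0000) = -25.2843°; ψ = atan2(-6.9283,9.9999) = -34.7157°
θ_1 = β − ψ = 9.4313°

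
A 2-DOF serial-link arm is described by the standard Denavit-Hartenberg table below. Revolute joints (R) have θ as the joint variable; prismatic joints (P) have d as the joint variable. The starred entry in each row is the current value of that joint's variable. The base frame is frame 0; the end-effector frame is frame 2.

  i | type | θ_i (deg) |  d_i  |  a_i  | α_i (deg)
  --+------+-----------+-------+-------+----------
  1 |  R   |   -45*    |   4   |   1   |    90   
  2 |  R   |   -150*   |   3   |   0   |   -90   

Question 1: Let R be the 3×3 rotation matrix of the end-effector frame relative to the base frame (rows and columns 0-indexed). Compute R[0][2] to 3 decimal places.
0.354

End-effector z-axis (col 2 of R) = (0.3536,-0.3536,-0.8660)
R[0][2] = 0.3536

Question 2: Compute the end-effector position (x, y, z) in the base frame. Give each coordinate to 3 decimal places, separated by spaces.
-1.414 -2.828 4.000

after link 1: o_1 = (0.7071, -0.7071, 4.0000)
after link 2: o_2 = (-1.4142, -2.8284, 4.0000)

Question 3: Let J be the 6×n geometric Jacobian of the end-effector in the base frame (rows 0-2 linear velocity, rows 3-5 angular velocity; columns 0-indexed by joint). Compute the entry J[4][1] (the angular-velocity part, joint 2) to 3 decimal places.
axis z_1 = (-0.7071,-0.7071,0.0000); lever o_n−o_1 = (-2.1213,-2.1213,0.0000)
cross product → J_v[:, 1] = (0.0000,-0.0000,0.0000)
J_ω[:, 1] = z_1
entry J[4][1] = -0.7071

-0.707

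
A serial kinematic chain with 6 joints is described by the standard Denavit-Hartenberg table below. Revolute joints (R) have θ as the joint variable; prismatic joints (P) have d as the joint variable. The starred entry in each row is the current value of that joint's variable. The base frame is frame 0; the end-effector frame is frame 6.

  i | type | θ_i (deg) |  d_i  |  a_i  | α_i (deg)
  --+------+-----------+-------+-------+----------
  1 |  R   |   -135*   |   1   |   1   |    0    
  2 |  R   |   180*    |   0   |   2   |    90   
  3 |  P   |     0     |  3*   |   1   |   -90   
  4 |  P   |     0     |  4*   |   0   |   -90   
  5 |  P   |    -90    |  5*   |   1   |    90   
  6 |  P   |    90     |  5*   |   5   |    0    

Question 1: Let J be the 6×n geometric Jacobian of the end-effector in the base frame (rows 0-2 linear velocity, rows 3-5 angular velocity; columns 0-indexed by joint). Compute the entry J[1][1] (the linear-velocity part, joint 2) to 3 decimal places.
-6.364

axis z_1 = (0.0000,0.0000,1.0000); lever o_n−o_1 = (-6.3640,3.5355,5.0000)
cross product → J_v[:, 1] = (-3.5355,-6.3640,0.0000)
J_ω[:, 1] = z_1
entry J[1][1] = -6.3640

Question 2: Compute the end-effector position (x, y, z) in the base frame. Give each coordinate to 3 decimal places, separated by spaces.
-7.071 2.828 6.000

after link 1: o_1 = (-0.7071, -0.7071, 1.0000)
after link 2: o_2 = (0.7071, 0.7071, 1.0000)
after link 3: o_3 = (3.5355, -0.7071, 1.0000)
after link 4: o_4 = (3.5355, -0.7071, 5.0000)
after link 5: o_5 = (0.0000, 2.8284, 6.0000)
after link 6: o_6 = (-7.0711, 2.8284, 6.0000)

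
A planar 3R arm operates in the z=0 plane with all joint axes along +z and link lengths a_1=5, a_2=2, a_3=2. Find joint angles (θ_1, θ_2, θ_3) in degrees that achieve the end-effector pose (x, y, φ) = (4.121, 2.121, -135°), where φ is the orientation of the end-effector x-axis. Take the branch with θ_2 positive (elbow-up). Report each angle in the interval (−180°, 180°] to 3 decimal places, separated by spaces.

wrist centre = target − a_3·(cos φ, sin φ) = (5.5352, 3.5352)
cos θ_2 = (43.1363−5²−2²)/(2·5·2) = 0.7068; θ_2 = 45.0235° (elbow-up)
β = atan2(3.5352,5.5352) = 32.5654°; ψ = atan2(1.4148,6.4136) = 12.4398°
θ_1 = β − ψ = 20.1257°
θ_3 = φ − θ_1 − θ_2 = 159.8508° (wrapped to (-180°,180°])

20.126 45.024 159.851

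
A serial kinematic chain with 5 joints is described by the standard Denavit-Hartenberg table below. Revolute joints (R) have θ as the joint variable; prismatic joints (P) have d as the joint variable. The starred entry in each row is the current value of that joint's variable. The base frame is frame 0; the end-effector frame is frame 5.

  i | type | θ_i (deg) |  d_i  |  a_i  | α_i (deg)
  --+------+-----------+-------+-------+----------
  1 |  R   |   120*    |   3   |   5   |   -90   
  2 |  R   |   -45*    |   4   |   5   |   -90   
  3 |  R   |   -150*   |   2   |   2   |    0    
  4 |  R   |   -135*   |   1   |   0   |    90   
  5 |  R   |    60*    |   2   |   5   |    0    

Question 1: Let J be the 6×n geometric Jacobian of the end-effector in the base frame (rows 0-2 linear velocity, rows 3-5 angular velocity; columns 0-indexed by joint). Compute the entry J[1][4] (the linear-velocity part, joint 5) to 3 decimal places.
-1.247

axis z_4 = (-0.5657,0.4621,0.6830); lever o_n−o_4 = (-0.7997,5.1795,-1.2383)
cross product → J_v[:, 4] = (-4.1099,-1.2467,-2.5602)
J_ω[:, 4] = z_4
entry J[1][4] = -1.2467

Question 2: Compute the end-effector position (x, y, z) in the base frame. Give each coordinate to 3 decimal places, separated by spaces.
after link 1: o_1 = (-2.5000, 4.3301, 3.0000)
after link 2: o_2 = (-7.7319, 5.3920, 6.5355)
after link 3: o_3 = (-8.6926, 5.0561, 3.8966)
after link 4: o_4 = (-9.0462, 5.6684, 3.1895)
after link 5: o_5 = (-9.8459, 10.8479, 1.9512)

-9.846 10.848 1.951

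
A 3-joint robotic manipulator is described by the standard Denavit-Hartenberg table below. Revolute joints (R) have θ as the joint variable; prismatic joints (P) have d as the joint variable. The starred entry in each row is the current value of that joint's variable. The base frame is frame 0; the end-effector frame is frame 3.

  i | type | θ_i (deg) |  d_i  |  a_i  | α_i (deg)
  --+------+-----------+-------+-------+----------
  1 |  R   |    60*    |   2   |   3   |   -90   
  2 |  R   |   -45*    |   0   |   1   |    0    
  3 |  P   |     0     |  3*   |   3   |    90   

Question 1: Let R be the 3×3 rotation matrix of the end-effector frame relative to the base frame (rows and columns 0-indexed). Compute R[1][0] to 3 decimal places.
End-effector x-axis (col 0 of R) = (0.3536,0.6124,0.7071)
R[1][0] = 0.6124

0.612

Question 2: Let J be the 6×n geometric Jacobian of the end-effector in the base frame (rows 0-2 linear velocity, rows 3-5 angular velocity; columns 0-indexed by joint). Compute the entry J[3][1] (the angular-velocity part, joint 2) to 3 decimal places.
axis z_1 = (-0.8660,0.5000,0.0000); lever o_n−o_1 = (-1.1839,3.9495,2.8284)
cross product → J_v[:, 1] = (1.4142,2.4495,-2.8284)
J_ω[:, 1] = z_1
entry J[3][1] = -0.8660

-0.866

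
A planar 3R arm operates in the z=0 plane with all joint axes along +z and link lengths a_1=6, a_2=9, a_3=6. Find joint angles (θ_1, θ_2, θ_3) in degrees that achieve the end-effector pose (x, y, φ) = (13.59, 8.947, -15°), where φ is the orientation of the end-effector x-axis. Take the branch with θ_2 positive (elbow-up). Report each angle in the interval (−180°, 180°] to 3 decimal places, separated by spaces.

wrist centre = target − a_3·(cos φ, sin φ) = (7.7944, 10.4999)
cos θ_2 = (171.0016−6²−9²)/(2·6·9) = 0.5000; θ_2 = 59.9990° (elbow-up)
β = atan2(10.4999,7.7944) = 53.4122°; ψ = atan2(7.7942,10.5001) = 36.5862°
θ_1 = β − ψ = 16.8261°
θ_3 = φ − θ_1 − θ_2 = -91.8251° (wrapped to (-180°,180°])

16.826 59.999 -91.825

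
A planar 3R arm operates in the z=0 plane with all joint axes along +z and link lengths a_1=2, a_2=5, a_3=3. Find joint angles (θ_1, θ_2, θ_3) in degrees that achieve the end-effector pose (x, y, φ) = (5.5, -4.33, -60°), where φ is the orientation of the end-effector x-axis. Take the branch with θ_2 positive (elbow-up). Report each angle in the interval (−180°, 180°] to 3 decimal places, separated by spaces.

wrist centre = target − a_3·(cos φ, sin φ) = (4.0000, -1.7319)
cos θ_2 = (18.9996−2²−5²)/(2·2·5) = -0.5000; θ_2 = 120.0015° (elbow-up)
β = atan2(-1.7319,4.0000) = -23.4117°; ψ = atan2(4.3301,-0.5001) = 96.5883°
θ_1 = β − ψ = -120.0000°
θ_3 = φ − θ_1 − θ_2 = -60.0015° (wrapped to (-180°,180°])

-120.000 120.001 -60.001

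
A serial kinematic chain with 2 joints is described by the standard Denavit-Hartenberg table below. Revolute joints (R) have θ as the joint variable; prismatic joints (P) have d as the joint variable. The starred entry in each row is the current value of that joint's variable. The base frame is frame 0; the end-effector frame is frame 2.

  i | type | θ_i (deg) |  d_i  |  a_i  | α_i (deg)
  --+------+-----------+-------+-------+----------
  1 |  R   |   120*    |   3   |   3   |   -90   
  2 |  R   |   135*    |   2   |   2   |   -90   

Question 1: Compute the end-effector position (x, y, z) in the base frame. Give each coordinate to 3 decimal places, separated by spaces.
-2.525 0.373 1.586

after link 1: o_1 = (-1.5000, 2.5981, 3.0000)
after link 2: o_2 = (-2.5249, 0.3733, 1.5858)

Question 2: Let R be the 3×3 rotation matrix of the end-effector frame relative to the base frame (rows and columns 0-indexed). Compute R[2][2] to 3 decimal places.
End-effector z-axis (col 2 of R) = (0.3536,-0.6124,0.7071)
R[2][2] = 0.7071

0.707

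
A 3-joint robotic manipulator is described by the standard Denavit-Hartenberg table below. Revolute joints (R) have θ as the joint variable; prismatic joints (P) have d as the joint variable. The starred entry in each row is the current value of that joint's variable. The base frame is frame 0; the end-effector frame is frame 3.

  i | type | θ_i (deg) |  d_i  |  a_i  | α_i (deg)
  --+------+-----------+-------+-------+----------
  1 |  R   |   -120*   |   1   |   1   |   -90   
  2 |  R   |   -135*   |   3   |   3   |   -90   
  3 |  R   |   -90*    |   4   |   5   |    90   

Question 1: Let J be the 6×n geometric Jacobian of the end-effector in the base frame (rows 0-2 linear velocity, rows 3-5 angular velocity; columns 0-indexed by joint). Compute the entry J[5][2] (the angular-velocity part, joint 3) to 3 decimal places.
0.707

axis z_2 = (-0.3536,-0.6124,0.7071); lever o_n−o_2 = (2.9159,-4.9495,2.8284)
cross product → J_v[:, 2] = (1.7678,3.0619,3.5355)
J_ω[:, 2] = z_2
entry J[5][2] = 0.7071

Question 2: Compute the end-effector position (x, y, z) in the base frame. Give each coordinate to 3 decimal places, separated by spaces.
6.075 -5.478 5.950

after link 1: o_1 = (-0.5000, -0.8660, 1.0000)
after link 2: o_2 = (3.1587, -0.5289, 3.1213)
after link 3: o_3 = (6.0746, -5.4784, 5.9497)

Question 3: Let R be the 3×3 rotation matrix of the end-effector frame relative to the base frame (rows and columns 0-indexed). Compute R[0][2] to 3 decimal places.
-0.354

End-effector z-axis (col 2 of R) = (-0.3536,-0.6124,-0.7071)
R[0][2] = -0.3536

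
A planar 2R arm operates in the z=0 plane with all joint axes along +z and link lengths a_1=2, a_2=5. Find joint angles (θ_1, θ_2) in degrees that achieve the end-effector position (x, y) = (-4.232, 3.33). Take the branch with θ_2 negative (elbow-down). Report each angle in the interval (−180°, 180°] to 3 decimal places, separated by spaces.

-149.996 -90.004

cos θ_2 = (28.9987−2²−5²)/(2·2·5) = -0.0001; θ_2 = -90.0037° (elbow-down)
β = atan2(3.3300,-4.2320) = 141.8021°; ψ = atan2(-5.0000,1.9997) = -68.2017°
θ_1 = β − ψ = 210.0039°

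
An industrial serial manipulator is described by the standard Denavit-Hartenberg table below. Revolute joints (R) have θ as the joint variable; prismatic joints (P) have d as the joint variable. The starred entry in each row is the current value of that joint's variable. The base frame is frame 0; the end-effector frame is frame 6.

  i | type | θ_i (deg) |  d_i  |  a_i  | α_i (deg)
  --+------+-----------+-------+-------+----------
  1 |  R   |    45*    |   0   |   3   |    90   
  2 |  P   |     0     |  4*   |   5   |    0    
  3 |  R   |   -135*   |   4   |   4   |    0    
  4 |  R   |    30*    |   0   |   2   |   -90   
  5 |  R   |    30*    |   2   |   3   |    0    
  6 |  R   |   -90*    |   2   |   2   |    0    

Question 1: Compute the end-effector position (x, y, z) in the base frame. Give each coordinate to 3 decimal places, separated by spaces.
after link 1: o_1 = (2.1213, 2.1213, 0.0000)
after link 2: o_2 = (8.4853, 2.8284, 0.0000)
after link 3: o_3 = (9.3137, -2.0000, -2.8284)
after link 4: o_4 = (8.9477, -2.3660, -4.7603)
after link 5: o_5 = (8.7776, -0.4148, -7.7875)
after link 6: o_6 = (11.1853, -0.4566, -9.2710)

11.185 -0.457 -9.271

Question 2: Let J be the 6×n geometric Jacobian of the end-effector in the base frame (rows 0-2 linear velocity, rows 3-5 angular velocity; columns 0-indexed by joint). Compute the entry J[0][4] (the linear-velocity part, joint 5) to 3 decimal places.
-2.587

axis z_4 = (0.6830,0.6830,-0.2588); lever o_n−o_4 = (2.2376,1.9095,-4.5108)
cross product → J_v[:, 4] = (-2.5867,2.5018,-0.2241)
J_ω[:, 4] = z_4
entry J[0][4] = -2.5867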